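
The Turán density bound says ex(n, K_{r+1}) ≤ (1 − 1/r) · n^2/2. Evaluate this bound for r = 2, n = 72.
Turán density bound = (1/2) · 72^2/2 = 1296

Turán's theorem: ex(n, K_{r+1}) is achieved by the complete r-partite Turán graph T(n, r) with parts as balanced as possible, and is at most (1 − 1/r) · n^2/2. For r = 2, n = 72: the density bound is (1/2) · 5184/2 = 1296. Since 2 ∣ 72, the Turán graph T(72, 2) has parts of equal size 36, and its edge count e(T(72, 2)) = 1296 attains the density bound exactly.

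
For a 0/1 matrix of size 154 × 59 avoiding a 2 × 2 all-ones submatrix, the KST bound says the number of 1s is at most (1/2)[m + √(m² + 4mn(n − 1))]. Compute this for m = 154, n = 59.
z(154, 59; 2, 2) ≤ (1/2)[154 + √(154² + 4·154·59·58)] = (1/2)[154 + √2131668] = 807.0116

Kővári–Sós–Turán: let r_1, ..., r_154 be the row sums and z = Σ r_i the total number of 1s. Each pair of columns can share at most one row with both entries 1 (else a 2×2 all-ones block appears), so Σ_i C(r_i, 2) ≤ C(59, 2) = 1711. By convexity Σ_i C(r_i, 2) ≥ 154·C(z/154, 2) = z(z − 154)/(2·154), giving z² − 154z − 154·59·58 ≤ 0 and hence z ≤ (1/2)[154 + √(23716 + 4·526988)] = (1/2)[154 + √2131668] ≈ (1/2)(154 + 1460.0233) = 807.0116.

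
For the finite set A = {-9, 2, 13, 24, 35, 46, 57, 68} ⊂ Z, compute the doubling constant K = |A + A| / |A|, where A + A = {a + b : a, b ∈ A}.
K = |A + A| / |A| = 15/8

Enumerate A + A = {a + b : a, b ∈ A}. With |A| = 8, there are |A|^2 = 64 ordered sum pairs; collecting distinct values, A + A = {-18, -7, 4, 15, 26, 37, 48, 59, 70, 81, 92, 103, 114, 125, 136}, so |A + A| = 15. Thus K = 15/8. Here |A + A| = 2|A| − 1 = 15, the minimum possible — so K = 15/8 is minimal, which holds iff A is an arithmetic progression.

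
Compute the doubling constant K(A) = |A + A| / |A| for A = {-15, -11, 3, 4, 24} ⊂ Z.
K = |A + A| / |A| = 15/5 = 3

Enumerate A + A = {a + b : a, b ∈ A}. With |A| = 5, there are |A|^2 = 25 ordered sum pairs; collecting distinct values, A + A = {-30, -26, -22, -12, -11, -8, -7, 6, 7, 8, 9, 13, 27, 28, 48}, so |A + A| = 15. Thus K = 15/5 = 3. For comparison, the minimum possible |A + A| over all 5-element sets is 2·5 − 1 = 9 (so min K = 9/5), attained only by arithmetic progressions.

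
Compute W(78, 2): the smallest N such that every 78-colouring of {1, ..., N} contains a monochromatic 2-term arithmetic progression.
W(78, 2) = 78 + 1 = 79

A 2-term AP is any pair of integers, so a monochromatic 2-AP exists iff some colour is used at least twice. With 78 colours, the colouring i ↦ i on {1, ..., 78} uses each colour once, avoiding any monochromatic pair, so W(78, 2) > 78. For {1, ..., 79}, pigeonhole forces two integers of the same colour, which form a monochromatic 2-AP. Hence W(78, 2) = 79.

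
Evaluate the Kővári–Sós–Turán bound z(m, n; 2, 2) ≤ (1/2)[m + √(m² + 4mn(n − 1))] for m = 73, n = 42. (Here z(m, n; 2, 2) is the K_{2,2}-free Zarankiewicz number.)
z(73, 42; 2, 2) ≤ (1/2)[73 + √(73² + 4·73·42·41)] = (1/2)[73 + √508153] = 392.9243

Kővári–Sós–Turán: let r_1, ..., r_73 be the row sums and z = Σ r_i the total number of 1s. Each pair of columns can share at most one row with both entries 1 (else a 2×2 all-ones block appears), so Σ_i C(r_i, 2) ≤ C(42, 2) = 861. By convexity Σ_i C(r_i, 2) ≥ 73·C(z/73, 2) = z(z − 73)/(2·73), giving z² − 73z − 73·42·41 ≤ 0 and hence z ≤ (1/2)[73 + √(5329 + 4·125706)] = (1/2)[73 + √508153] ≈ (1/2)(73 + 712.8485) = 392.9243.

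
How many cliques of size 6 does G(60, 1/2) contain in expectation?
E[# K_6] = C(60, 6) · (1/2)^C(6, 2) = 50063860 / 2^15 = 12515965/8192 ≈ 1527.827759

For each 6-subset S of vertices (there are C(60, 6) = 50063860 such S), let X_S = 1 if S induces a K_6 (all C(6, 2) = 15 edges present). Then P(X_S = 1) = (1/2)^15 = 1/32768. By linearity of expectation, E[# K_6] = C(60, 6) · (1/2)^15 = 50063860 / 32768 = 12515965/8192 ≈ 1527.827759.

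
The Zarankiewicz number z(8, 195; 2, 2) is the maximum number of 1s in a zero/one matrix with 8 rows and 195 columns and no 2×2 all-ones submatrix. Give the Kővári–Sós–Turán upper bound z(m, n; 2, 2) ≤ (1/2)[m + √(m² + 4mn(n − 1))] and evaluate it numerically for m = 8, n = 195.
z(8, 195; 2, 2) ≤ (1/2)[8 + √(8² + 4·8·195·194)] = (1/2)[8 + √1210624] = 554.1418

Kővári–Sós–Turán: let r_1, ..., r_8 be the row sums and z = Σ r_i the total number of 1s. Each pair of columns can share at most one row with both entries 1 (else a 2×2 all-ones block appears), so Σ_i C(r_i, 2) ≤ C(195, 2) = 18915. By convexity Σ_i C(r_i, 2) ≥ 8·C(z/8, 2) = z(z − 8)/(2·8), giving z² − 8z − 8·195·194 ≤ 0 and hence z ≤ (1/2)[8 + √(64 + 4·302640)] = (1/2)[8 + √1210624] ≈ (1/2)(8 + 1100.2836) = 554.1418.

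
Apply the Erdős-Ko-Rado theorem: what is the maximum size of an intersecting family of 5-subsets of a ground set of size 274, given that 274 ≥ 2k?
max |F| = C(273, 4) = 226387980

Erdős-Ko-Rado (1961): when n ≥ 2k, max |F| = C(n−1, k−1). The bound is attained by the star {A : i ∈ A} for any fixed i ∈ [n]. Here C(274−1, 5−1) = C(273, 4) = 226387980.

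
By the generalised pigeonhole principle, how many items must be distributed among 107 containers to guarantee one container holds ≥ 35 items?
n = (35 − 1)·107 + 1 = 3639

By the generalised pigeonhole principle, to guarantee some box contains ≥ r objects we need more than (r − 1) · k objects total. Threshold: n = (r − 1) · k + 1. With r = 35 and k = 107: n = 34 · 107 + 1 = 3638 + 1 = 3639. For n = 3638 = 34 · 107, we can put exactly 34 objects in every box, avoiding 35 in any single one — so 3639 is tight.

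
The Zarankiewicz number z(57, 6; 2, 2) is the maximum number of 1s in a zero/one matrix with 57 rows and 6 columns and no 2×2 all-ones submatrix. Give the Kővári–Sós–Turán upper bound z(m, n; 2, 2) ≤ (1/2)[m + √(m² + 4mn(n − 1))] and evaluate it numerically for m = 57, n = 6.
z(57, 6; 2, 2) ≤ (1/2)[57 + √(57² + 4·57·6·5)] = (1/2)[57 + √10089] = 78.722

Kővári–Sós–Turán: let r_1, ..., r_57 be the row sums and z = Σ r_i the total number of 1s. Each pair of columns can share at most one row with both entries 1 (else a 2×2 all-ones block appears), so Σ_i C(r_i, 2) ≤ C(6, 2) = 15. By convexity Σ_i C(r_i, 2) ≥ 57·C(z/57, 2) = z(z − 57)/(2·57), giving z² − 57z − 57·6·5 ≤ 0 and hence z ≤ (1/2)[57 + √(3249 + 4·1710)] = (1/2)[57 + √10089] ≈ (1/2)(57 + 100.444) = 78.722.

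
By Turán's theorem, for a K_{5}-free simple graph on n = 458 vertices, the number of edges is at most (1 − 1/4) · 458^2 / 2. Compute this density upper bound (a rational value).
Turán density bound = (3/4) · 458^2/2 = 157323/2 ≈ 78661.5

Turán's theorem: ex(n, K_{r+1}) is achieved by the complete r-partite Turán graph T(n, r) with parts as balanced as possible, and is at most (1 − 1/r) · n^2/2. For r = 4, n = 458: the density bound is (3/4) · 209764/2 = 157323/2 ≈ 78661.5. The integer-valued extremum is e(T(458, 4)) = 78661, which is strictly less than the density bound 157323/2 since 4 ∤ 458 (the parts of T(458, 4) cannot all be equal).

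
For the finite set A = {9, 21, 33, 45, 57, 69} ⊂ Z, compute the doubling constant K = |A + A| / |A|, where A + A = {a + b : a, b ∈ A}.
K = |A + A| / |A| = 11/6

Enumerate A + A = {a + b : a, b ∈ A}. With |A| = 6, there are |A|^2 = 36 ordered sum pairs; collecting distinct values, A + A = {18, 30, 42, 54, 66, 78, 90, 102, 114, 126, 138}, so |A + A| = 11. Thus K = 11/6. Here |A + A| = 2|A| − 1 = 11, the minimum possible — so K = 11/6 is minimal, which holds iff A is an arithmetic progression.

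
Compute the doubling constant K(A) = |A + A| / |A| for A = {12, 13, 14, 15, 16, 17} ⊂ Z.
K = |A + A| / |A| = 11/6

Enumerate A + A = {a + b : a, b ∈ A}. With |A| = 6, there are |A|^2 = 36 ordered sum pairs; collecting distinct values, A + A = {24, 25, 26, 27, 28, 29, 30, 31, 32, 33, 34}, so |A + A| = 11. Thus K = 11/6. Here |A + A| = 2|A| − 1 = 11, the minimum possible — so K = 11/6 is minimal, which holds iff A is an arithmetic progression.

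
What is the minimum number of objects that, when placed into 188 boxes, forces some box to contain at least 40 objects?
n = (40 − 1)·188 + 1 = 7333

By the generalised pigeonhole principle, to guarantee some box contains ≥ r objects we need more than (r − 1) · k objects total. Threshold: n = (r − 1) · k + 1. With r = 40 and k = 188: n = 39 · 188 + 1 = 7332 + 1 = 7333. For n = 7332 = 39 · 188, we can put exactly 39 objects in every box, avoiding 40 in any single one — so 7333 is tight.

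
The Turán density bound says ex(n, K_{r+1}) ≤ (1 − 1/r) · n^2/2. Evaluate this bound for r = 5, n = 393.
Turán density bound = (4/5) · 393^2/2 = 308898/5 ≈ 61779.6

Turán's theorem: ex(n, K_{r+1}) is achieved by the complete r-partite Turán graph T(n, r) with parts as balanced as possible, and is at most (1 − 1/r) · n^2/2. For r = 5, n = 393: the density bound is (4/5) · 154449/2 = 308898/5 ≈ 61779.6. The integer-valued extremum is e(T(393, 5)) = 61779, which is strictly less than the density bound 308898/5 since 5 ∤ 393 (the parts of T(393, 5) cannot all be equal).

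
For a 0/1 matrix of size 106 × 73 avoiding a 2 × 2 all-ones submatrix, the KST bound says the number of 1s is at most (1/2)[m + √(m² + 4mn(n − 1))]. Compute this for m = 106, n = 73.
z(106, 73; 2, 2) ≤ (1/2)[106 + √(106² + 4·106·73·72)] = (1/2)[106 + √2239780] = 801.2947

Kővári–Sós–Turán: let r_1, ..., r_106 be the row sums and z = Σ r_i the total number of 1s. Each pair of columns can share at most one row with both entries 1 (else a 2×2 all-ones block appears), so Σ_i C(r_i, 2) ≤ C(73, 2) = 2628. By convexity Σ_i C(r_i, 2) ≥ 106·C(z/106, 2) = z(z − 106)/(2·106), giving z² − 106z − 106·73·72 ≤ 0 and hence z ≤ (1/2)[106 + √(11236 + 4·557136)] = (1/2)[106 + √2239780] ≈ (1/2)(106 + 1496.5895) = 801.2947.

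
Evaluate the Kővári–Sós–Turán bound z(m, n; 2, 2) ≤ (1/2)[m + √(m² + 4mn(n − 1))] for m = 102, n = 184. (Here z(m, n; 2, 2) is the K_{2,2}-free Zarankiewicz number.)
z(102, 184; 2, 2) ≤ (1/2)[102 + √(102² + 4·102·184·183)] = (1/2)[102 + √13748580] = 1904.9539

Kővári–Sós–Turán: let r_1, ..., r_102 be the row sums and z = Σ r_i the total number of 1s. Each pair of columns can share at most one row with both entries 1 (else a 2×2 all-ones block appears), so Σ_i C(r_i, 2) ≤ C(184, 2) = 16836. By convexity Σ_i C(r_i, 2) ≥ 102·C(z/102, 2) = z(z − 102)/(2·102), giving z² − 102z − 102·184·183 ≤ 0 and hence z ≤ (1/2)[102 + √(10404 + 4·3434544)] = (1/2)[102 + √13748580] ≈ (1/2)(102 + 3707.9078) = 1904.9539.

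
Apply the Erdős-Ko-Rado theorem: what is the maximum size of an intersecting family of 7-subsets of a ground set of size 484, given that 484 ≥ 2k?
max |F| = C(483, 6) = 17092728577288

The Erdős-Ko-Rado theorem states: for n ≥ 2k, an intersecting family of k-subsets of an n-element set has size at most C(n − 1, k − 1), with equality for 'star' families {A ⊆ [n] : |A| = k, i ∈ A} (fix an element i). For n = 484, k = 7: C(483, 6) = 17092728577288.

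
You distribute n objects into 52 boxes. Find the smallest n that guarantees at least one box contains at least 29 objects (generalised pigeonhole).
n = (29 − 1)·52 + 1 = 1457

By the generalised pigeonhole principle, to guarantee some box contains ≥ r objects we need more than (r − 1) · k objects total. Threshold: n = (r − 1) · k + 1. With r = 29 and k = 52: n = 28 · 52 + 1 = 1456 + 1 = 1457. For n = 1456 = 28 · 52, we can put exactly 28 objects in every box, avoiding 29 in any single one — so 1457 is tight.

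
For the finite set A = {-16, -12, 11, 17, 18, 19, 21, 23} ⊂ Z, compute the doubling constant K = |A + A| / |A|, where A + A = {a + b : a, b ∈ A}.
K = |A + A| / |A| = 29/8

Enumerate A + A = {a + b : a, b ∈ A}. With |A| = 8, there are |A|^2 = 64 ordered sum pairs; collecting distinct values, A + A = {-32, -28, -24, -5, -1, 1, 2, 3, 5, 6, 7, 9, 11, 22, 28, 29, 30, 32, 34, 35, 36, 37, 38, 39, 40, 41, 42, 44, 46}, so |A + A| = 29. Thus K = 29/8. For comparison, the minimum possible |A + A| over all 8-element sets is 2·8 − 1 = 15 (so min K = 15/8), attained only by arithmetic progressions.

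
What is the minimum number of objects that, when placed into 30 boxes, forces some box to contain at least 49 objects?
n = (49 − 1)·30 + 1 = 1441

By the generalised pigeonhole principle, to guarantee some box contains ≥ r objects we need more than (r − 1) · k objects total. Threshold: n = (r − 1) · k + 1. With r = 49 and k = 30: n = 48 · 30 + 1 = 1440 + 1 = 1441. For n = 1440 = 48 · 30, we can put exactly 48 objects in every box, avoiding 49 in any single one — so 1441 is tight.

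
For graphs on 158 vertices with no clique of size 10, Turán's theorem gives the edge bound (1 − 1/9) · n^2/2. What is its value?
Turán density bound = (8/9) · 158^2/2 = 99856/9 ≈ 11095.1111

Turán's theorem: ex(n, K_{r+1}) is achieved by the complete r-partite Turán graph T(n, r) with parts as balanced as possible, and is at most (1 − 1/r) · n^2/2. For r = 9, n = 158: the density bound is (8/9) · 24964/2 = 99856/9 ≈ 11095.1111. The integer-valued extremum is e(T(158, 9)) = 11094, which is strictly less than the density bound 99856/9 since 9 ∤ 158 (the parts of T(158, 9) cannot all be equal).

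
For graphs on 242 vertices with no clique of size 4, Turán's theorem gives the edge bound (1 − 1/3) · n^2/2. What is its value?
Turán density bound = (2/3) · 242^2/2 = 58564/3 ≈ 19521.3333

Turán's theorem: ex(n, K_{r+1}) is achieved by the complete r-partite Turán graph T(n, r) with parts as balanced as possible, and is at most (1 − 1/r) · n^2/2. For r = 3, n = 242: the density bound is (2/3) · 58564/2 = 58564/3 ≈ 19521.3333. The integer-valued extremum is e(T(242, 3)) = 19521, which is strictly less than the density bound 58564/3 since 3 ∤ 242 (the parts of T(242, 3) cannot all be equal).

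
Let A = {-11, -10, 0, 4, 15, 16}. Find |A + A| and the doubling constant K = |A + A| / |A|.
K = |A + A| / |A| = 19/6

Enumerate A + A = {a + b : a, b ∈ A}. With |A| = 6, there are |A|^2 = 36 ordered sum pairs; collecting distinct values, A + A = {-22, -21, -20, -11, -10, -7, -6, 0, 4, 5, 6, 8, 15, 16, 19, 20, 30, 31, 32}, so |A + A| = 19. Thus K = 19/6. For comparison, the minimum possible |A + A| over all 6-element sets is 2·6 − 1 = 11 (so min K = 11/6), attained only by arithmetic progressions.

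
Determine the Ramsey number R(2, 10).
R(2, 10) = 10

R(2, k) = k for all k ≥ 2: in a 2-colouring of K_k, either some edge is red (a red K_2) or all edges are blue (a blue K_k). And K_{9} coloured all-blue has no blue K_10, so R(2, 10) > 9. Hence R(2, 10) = 10.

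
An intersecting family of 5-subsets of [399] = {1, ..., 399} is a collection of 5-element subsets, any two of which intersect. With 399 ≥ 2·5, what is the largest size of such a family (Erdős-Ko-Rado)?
max |F| = C(398, 4) = 1029804105

The Erdős-Ko-Rado theorem states: for n ≥ 2k, an intersecting family of k-subsets of an n-element set has size at most C(n − 1, k − 1), with equality for 'star' families {A ⊆ [n] : |A| = k, i ∈ A} (fix an element i). For n = 399, k = 5: C(398, 4) = 1029804105.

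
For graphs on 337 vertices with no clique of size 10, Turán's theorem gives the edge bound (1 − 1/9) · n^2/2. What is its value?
Turán density bound = (8/9) · 337^2/2 = 454276/9 ≈ 50475.1111

Turán's theorem: ex(n, K_{r+1}) is achieved by the complete r-partite Turán graph T(n, r) with parts as balanced as possible, and is at most (1 − 1/r) · n^2/2. For r = 9, n = 337: the density bound is (8/9) · 113569/2 = 454276/9 ≈ 50475.1111. The integer-valued extremum is e(T(337, 9)) = 50474, which is strictly less than the density bound 454276/9 since 9 ∤ 337 (the parts of T(337, 9) cannot all be equal).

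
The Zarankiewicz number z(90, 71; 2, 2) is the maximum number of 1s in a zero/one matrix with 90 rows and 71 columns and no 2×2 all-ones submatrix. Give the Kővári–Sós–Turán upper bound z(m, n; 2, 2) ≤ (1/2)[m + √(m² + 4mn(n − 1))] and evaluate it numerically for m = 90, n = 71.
z(90, 71; 2, 2) ≤ (1/2)[90 + √(90² + 4·90·71·70)] = (1/2)[90 + √1797300] = 715.3171

Kővári–Sós–Turán: let r_1, ..., r_90 be the row sums and z = Σ r_i the total number of 1s. Each pair of columns can share at most one row with both entries 1 (else a 2×2 all-ones block appears), so Σ_i C(r_i, 2) ≤ C(71, 2) = 2485. By convexity Σ_i C(r_i, 2) ≥ 90·C(z/90, 2) = z(z − 90)/(2·90), giving z² − 90z − 90·71·70 ≤ 0 and hence z ≤ (1/2)[90 + √(8100 + 4·447300)] = (1/2)[90 + √1797300] ≈ (1/2)(90 + 1340.6342) = 715.3171.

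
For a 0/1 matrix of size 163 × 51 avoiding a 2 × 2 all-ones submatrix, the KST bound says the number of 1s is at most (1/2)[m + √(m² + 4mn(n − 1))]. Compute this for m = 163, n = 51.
z(163, 51; 2, 2) ≤ (1/2)[163 + √(163² + 4·163·51·50)] = (1/2)[163 + √1689169] = 731.3402

Kővári–Sós–Turán: let r_1, ..., r_163 be the row sums and z = Σ r_i the total number of 1s. Each pair of columns can share at most one row with both entries 1 (else a 2×2 all-ones block appears), so Σ_i C(r_i, 2) ≤ C(51, 2) = 1275. By convexity Σ_i C(r_i, 2) ≥ 163·C(z/163, 2) = z(z − 163)/(2·163), giving z² − 163z − 163·51·50 ≤ 0 and hence z ≤ (1/2)[163 + √(26569 + 4·415650)] = (1/2)[163 + √1689169] ≈ (1/2)(163 + 1299.6803) = 731.3402.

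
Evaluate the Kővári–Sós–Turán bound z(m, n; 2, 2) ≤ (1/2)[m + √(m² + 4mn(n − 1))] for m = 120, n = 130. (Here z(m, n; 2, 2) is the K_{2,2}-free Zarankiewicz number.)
z(120, 130; 2, 2) ≤ (1/2)[120 + √(120² + 4·120·130·129)] = (1/2)[120 + √8064000] = 1479.8591

Kővári–Sós–Turán: let r_1, ..., r_120 be the row sums and z = Σ r_i the total number of 1s. Each pair of columns can share at most one row with both entries 1 (else a 2×2 all-ones block appears), so Σ_i C(r_i, 2) ≤ C(130, 2) = 8385. By convexity Σ_i C(r_i, 2) ≥ 120·C(z/120, 2) = z(z − 120)/(2·120), giving z² − 120z − 120·130·129 ≤ 0 and hence z ≤ (1/2)[120 + √(14400 + 4·2012400)] = (1/2)[120 + √8064000] ≈ (1/2)(120 + 2839.7183) = 1479.8591.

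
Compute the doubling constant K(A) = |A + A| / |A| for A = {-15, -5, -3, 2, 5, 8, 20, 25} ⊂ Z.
K = |A + A| / |A| = 31/8

Enumerate A + A = {a + b : a, b ∈ A}. With |A| = 8, there are |A|^2 = 64 ordered sum pairs; collecting distinct values, A + A = {-30, -20, -18, -13, -10, -8, -7, -6, -3, -1, 0, 2, 3, 4, 5, 7, 10, 13, 15, 16, 17, 20, 22, 25, 27, 28, 30, 33, 40, 45, 50}, so |A + A| = 31. Thus K = 31/8. For comparison, the minimum possible |A + A| over all 8-element sets is 2·8 − 1 = 15 (so min K = 15/8), attained only by arithmetic progressions.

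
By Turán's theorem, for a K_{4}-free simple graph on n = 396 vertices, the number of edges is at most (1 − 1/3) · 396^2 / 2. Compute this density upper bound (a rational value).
Turán density bound = (2/3) · 396^2/2 = 52272

Turán's theorem: ex(n, K_{r+1}) is achieved by the complete r-partite Turán graph T(n, r) with parts as balanced as possible, and is at most (1 − 1/r) · n^2/2. For r = 3, n = 396: the density bound is (2/3) · 156816/2 = 52272. Since 3 ∣ 396, the Turán graph T(396, 3) has parts of equal size 132, and its edge count e(T(396, 3)) = 52272 attains the density bound exactly.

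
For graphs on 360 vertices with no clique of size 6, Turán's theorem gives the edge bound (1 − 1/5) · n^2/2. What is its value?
Turán density bound = (4/5) · 360^2/2 = 51840

Turán's theorem: ex(n, K_{r+1}) is achieved by the complete r-partite Turán graph T(n, r) with parts as balanced as possible, and is at most (1 − 1/r) · n^2/2. For r = 5, n = 360: the density bound is (4/5) · 129600/2 = 51840. Since 5 ∣ 360, the Turán graph T(360, 5) has parts of equal size 72, and its edge count e(T(360, 5)) = 51840 attains the density bound exactly.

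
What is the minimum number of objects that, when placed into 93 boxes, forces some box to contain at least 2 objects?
n = (2 − 1)·93 + 1 = 94

By the generalised pigeonhole principle, to guarantee some box contains ≥ r objects we need more than (r − 1) · k objects total. Threshold: n = (r − 1) · k + 1. With r = 2 and k = 93: n = 1 · 93 + 1 = 93 + 1 = 94. For n = 93 = 1 · 93, we can put exactly 1 objects in every box, avoiding 2 in any single one — so 94 is tight.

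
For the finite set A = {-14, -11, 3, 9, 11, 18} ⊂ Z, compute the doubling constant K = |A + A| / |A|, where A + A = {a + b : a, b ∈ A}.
K = |A + A| / |A| = 21/6 = 7/2

Enumerate A + A = {a + b : a, b ∈ A}. With |A| = 6, there are |A|^2 = 36 ordered sum pairs; collecting distinct values, A + A = {-28, -25, -22, -11, -8, -5, -3, -2, 0, 4, 6, 7, 12, 14, 18, 20, 21, 22, 27, 29, 36}, so |A + A| = 21. Thus K = 21/6 = 7/2. For comparison, the minimum possible |A + A| over all 6-element sets is 2·6 − 1 = 11 (so min K = 11/6), attained only by arithmetic progressions.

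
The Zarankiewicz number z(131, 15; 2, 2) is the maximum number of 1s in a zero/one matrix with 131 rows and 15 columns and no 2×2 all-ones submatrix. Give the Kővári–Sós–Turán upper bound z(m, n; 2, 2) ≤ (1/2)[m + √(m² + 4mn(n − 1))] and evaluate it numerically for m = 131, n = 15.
z(131, 15; 2, 2) ≤ (1/2)[131 + √(131² + 4·131·15·14)] = (1/2)[131 + √127201] = 243.8262

Kővári–Sós–Turán: let r_1, ..., r_131 be the row sums and z = Σ r_i the total number of 1s. Each pair of columns can share at most one row with both entries 1 (else a 2×2 all-ones block appears), so Σ_i C(r_i, 2) ≤ C(15, 2) = 105. By convexity Σ_i C(r_i, 2) ≥ 131·C(z/131, 2) = z(z − 131)/(2·131), giving z² − 131z − 131·15·14 ≤ 0 and hence z ≤ (1/2)[131 + √(17161 + 4·27510)] = (1/2)[131 + √127201] ≈ (1/2)(131 + 356.6525) = 243.8262.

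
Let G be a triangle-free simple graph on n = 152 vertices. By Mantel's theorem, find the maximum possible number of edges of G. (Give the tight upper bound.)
ex(152, K_3) = ⌊152^2/4⌋ = 5776

Mantel (1907): a triangle-free graph on n vertices has at most ⌊n^2/4⌋ edges, with equality for the complete bipartite graph K_{⌊n/2⌋, ⌈n/2⌉}. For n = 152: ⌊152^2/4⌋ = ⌊23104/4⌋ = 5776. The extremal graph is K_{76, 76}, which has 76·76 = 5776 edges.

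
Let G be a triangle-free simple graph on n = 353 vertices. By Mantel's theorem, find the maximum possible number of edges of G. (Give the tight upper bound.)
ex(353, K_3) = ⌊353^2/4⌋ = 31152

Mantel (1907): a triangle-free graph on n vertices has at most ⌊n^2/4⌋ edges, with equality for the complete bipartite graph K_{⌊n/2⌋, ⌈n/2⌉}. For n = 353: ⌊353^2/4⌋ = ⌊124609/4⌋ = 31152. The extremal graph is K_{176, 177}, which has 176·177 = 31152 edges.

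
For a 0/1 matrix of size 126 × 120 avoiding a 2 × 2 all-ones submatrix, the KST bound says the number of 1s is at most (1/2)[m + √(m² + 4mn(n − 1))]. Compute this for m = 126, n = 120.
z(126, 120; 2, 2) ≤ (1/2)[126 + √(126² + 4·126·120·119)] = (1/2)[126 + √7212996] = 1405.8511

Kővári–Sós–Turán: let r_1, ..., r_126 be the row sums and z = Σ r_i the total number of 1s. Each pair of columns can share at most one row with both entries 1 (else a 2×2 all-ones block appears), so Σ_i C(r_i, 2) ≤ C(120, 2) = 7140. By convexity Σ_i C(r_i, 2) ≥ 126·C(z/126, 2) = z(z − 126)/(2·126), giving z² − 126z − 126·120·119 ≤ 0 and hence z ≤ (1/2)[126 + √(15876 + 4·1799280)] = (1/2)[126 + √7212996] ≈ (1/2)(126 + 2685.7021) = 1405.8511.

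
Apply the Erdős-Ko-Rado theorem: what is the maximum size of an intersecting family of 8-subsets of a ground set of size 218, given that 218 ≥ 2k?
max |F| = C(217, 7) = 4076928560988

The Erdős-Ko-Rado theorem states: for n ≥ 2k, an intersecting family of k-subsets of an n-element set has size at most C(n − 1, k − 1), with equality for 'star' families {A ⊆ [n] : |A| = k, i ∈ A} (fix an element i). For n = 218, k = 8: C(217, 7) = 4076928560988.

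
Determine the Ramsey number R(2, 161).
R(2, 161) = 161

R(2, k) = k for all k ≥ 2: in a 2-colouring of K_k, either some edge is red (a red K_2) or all edges are blue (a blue K_k). And K_{160} coloured all-blue has no blue K_161, so R(2, 161) > 160. Hence R(2, 161) = 161.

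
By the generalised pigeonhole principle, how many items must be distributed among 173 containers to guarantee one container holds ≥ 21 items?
n = (21 − 1)·173 + 1 = 3461

By the generalised pigeonhole principle, to guarantee some box contains ≥ r objects we need more than (r − 1) · k objects total. Threshold: n = (r − 1) · k + 1. With r = 21 and k = 173: n = 20 · 173 + 1 = 3460 + 1 = 3461. For n = 3460 = 20 · 173, we can put exactly 20 objects in every box, avoiding 21 in any single one — so 3461 is tight.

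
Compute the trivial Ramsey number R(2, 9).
R(2, 9) = 9

R(2, k) = k for all k ≥ 2: in a 2-colouring of K_k, either some edge is red (a red K_2) or all edges are blue (a blue K_k). And K_{8} coloured all-blue has no blue K_9, so R(2, 9) > 8. Hence R(2, 9) = 9.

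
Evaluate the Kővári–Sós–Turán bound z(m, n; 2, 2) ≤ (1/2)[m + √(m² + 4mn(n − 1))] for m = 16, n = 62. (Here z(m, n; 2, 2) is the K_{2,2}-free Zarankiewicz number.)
z(16, 62; 2, 2) ≤ (1/2)[16 + √(16² + 4·16·62·61)] = (1/2)[16 + √242304] = 254.1219

Kővári–Sós–Turán: let r_1, ..., r_16 be the row sums and z = Σ r_i the total number of 1s. Each pair of columns can share at most one row with both entries 1 (else a 2×2 all-ones block appears), so Σ_i C(r_i, 2) ≤ C(62, 2) = 1891. By convexity Σ_i C(r_i, 2) ≥ 16·C(z/16, 2) = z(z − 16)/(2·16), giving z² − 16z − 16·62·61 ≤ 0 and hence z ≤ (1/2)[16 + √(256 + 4·60512)] = (1/2)[16 + √242304] ≈ (1/2)(16 + 492.2438) = 254.1219.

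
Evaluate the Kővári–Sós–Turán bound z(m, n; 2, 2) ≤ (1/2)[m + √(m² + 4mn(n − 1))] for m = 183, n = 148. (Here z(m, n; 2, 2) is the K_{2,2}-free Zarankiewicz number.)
z(183, 148; 2, 2) ≤ (1/2)[183 + √(183² + 4·183·148·147)] = (1/2)[183 + √15958881] = 2088.9284

Kővári–Sós–Turán: let r_1, ..., r_183 be the row sums and z = Σ r_i the total number of 1s. Each pair of columns can share at most one row with both entries 1 (else a 2×2 all-ones block appears), so Σ_i C(r_i, 2) ≤ C(148, 2) = 10878. By convexity Σ_i C(r_i, 2) ≥ 183·C(z/183, 2) = z(z − 183)/(2·183), giving z² − 183z − 183·148·147 ≤ 0 and hence z ≤ (1/2)[183 + √(33489 + 4·3981348)] = (1/2)[183 + √15958881] ≈ (1/2)(183 + 3994.8568) = 2088.9284.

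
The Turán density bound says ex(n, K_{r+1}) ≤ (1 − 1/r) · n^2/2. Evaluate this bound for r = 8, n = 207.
Turán density bound = (7/8) · 207^2/2 = 299943/16 ≈ 18746.4375

Turán's theorem: ex(n, K_{r+1}) is achieved by the complete r-partite Turán graph T(n, r) with parts as balanced as possible, and is at most (1 − 1/r) · n^2/2. For r = 8, n = 207: the density bound is (7/8) · 42849/2 = 299943/16 ≈ 18746.4375. The integer-valued extremum is e(T(207, 8)) = 18746, which is strictly less than the density bound 299943/16 since 8 ∤ 207 (the parts of T(207, 8) cannot all be equal).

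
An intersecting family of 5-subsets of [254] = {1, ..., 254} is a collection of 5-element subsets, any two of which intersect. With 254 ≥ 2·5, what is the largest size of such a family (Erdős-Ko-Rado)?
max |F| = C(253, 4) = 166695375

The Erdős-Ko-Rado theorem states: for n ≥ 2k, an intersecting family of k-subsets of an n-element set has size at most C(n − 1, k − 1), with equality for 'star' families {A ⊆ [n] : |A| = k, i ∈ A} (fix an element i). For n = 254, k = 5: C(253, 4) = 166695375.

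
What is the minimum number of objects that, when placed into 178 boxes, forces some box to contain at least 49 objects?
n = (49 − 1)·178 + 1 = 8545

By the generalised pigeonhole principle, to guarantee some box contains ≥ r objects we need more than (r − 1) · k objects total. Threshold: n = (r − 1) · k + 1. With r = 49 and k = 178: n = 48 · 178 + 1 = 8544 + 1 = 8545. For n = 8544 = 48 · 178, we can put exactly 48 objects in every box, avoiding 49 in any single one — so 8545 is tight.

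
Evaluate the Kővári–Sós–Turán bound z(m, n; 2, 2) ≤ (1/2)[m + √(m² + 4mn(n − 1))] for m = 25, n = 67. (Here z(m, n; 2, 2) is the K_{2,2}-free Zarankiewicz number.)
z(25, 67; 2, 2) ≤ (1/2)[25 + √(25² + 4·25·67·66)] = (1/2)[25 + √442825] = 345.2255

Kővári–Sós–Turán: let r_1, ..., r_25 be the row sums and z = Σ r_i the total number of 1s. Each pair of columns can share at most one row with both entries 1 (else a 2×2 all-ones block appears), so Σ_i C(r_i, 2) ≤ C(67, 2) = 2211. By convexity Σ_i C(r_i, 2) ≥ 25·C(z/25, 2) = z(z − 25)/(2·25), giving z² − 25z − 25·67·66 ≤ 0 and hence z ≤ (1/2)[25 + √(625 + 4·110550)] = (1/2)[25 + √442825] ≈ (1/2)(25 + 665.451) = 345.2255.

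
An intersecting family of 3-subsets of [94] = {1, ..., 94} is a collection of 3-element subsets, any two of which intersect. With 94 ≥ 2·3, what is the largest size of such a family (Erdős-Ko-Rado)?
max |F| = C(93, 2) = 4278

Erdős-Ko-Rado (1961): when n ≥ 2k, max |F| = C(n−1, k−1). The bound is attained by the star {A : i ∈ A} for any fixed i ∈ [n]. Here C(94−1, 3−1) = C(93, 2) = 4278.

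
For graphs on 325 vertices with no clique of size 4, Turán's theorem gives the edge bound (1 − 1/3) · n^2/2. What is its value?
Turán density bound = (2/3) · 325^2/2 = 105625/3 ≈ 35208.3333

Turán's theorem: ex(n, K_{r+1}) is achieved by the complete r-partite Turán graph T(n, r) with parts as balanced as possible, and is at most (1 − 1/r) · n^2/2. For r = 3, n = 325: the density bound is (2/3) · 105625/2 = 105625/3 ≈ 35208.3333. The integer-valued extremum is e(T(325, 3)) = 35208, which is strictly less than the density bound 105625/3 since 3 ∤ 325 (the parts of T(325, 3) cannot all be equal).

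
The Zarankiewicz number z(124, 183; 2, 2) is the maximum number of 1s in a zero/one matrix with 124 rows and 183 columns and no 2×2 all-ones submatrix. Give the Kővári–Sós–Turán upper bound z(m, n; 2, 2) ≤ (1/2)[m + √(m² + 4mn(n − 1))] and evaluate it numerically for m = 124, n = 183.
z(124, 183; 2, 2) ≤ (1/2)[124 + √(124² + 4·124·183·182)] = (1/2)[124 + √16535152] = 2095.1719

Kővári–Sós–Turán: let r_1, ..., r_124 be the row sums and z = Σ r_i the total number of 1s. Each pair of columns can share at most one row with both entries 1 (else a 2×2 all-ones block appears), so Σ_i C(r_i, 2) ≤ C(183, 2) = 16653. By convexity Σ_i C(r_i, 2) ≥ 124·C(z/124, 2) = z(z − 124)/(2·124), giving z² − 124z − 124·183·182 ≤ 0 and hence z ≤ (1/2)[124 + √(15376 + 4·4129944)] = (1/2)[124 + √16535152] ≈ (1/2)(124 + 4066.3438) = 2095.1719.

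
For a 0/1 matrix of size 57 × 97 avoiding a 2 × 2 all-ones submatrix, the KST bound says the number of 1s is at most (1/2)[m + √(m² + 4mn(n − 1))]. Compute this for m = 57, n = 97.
z(57, 97; 2, 2) ≤ (1/2)[57 + √(57² + 4·57·97·96)] = (1/2)[57 + √2126385] = 757.6065

Kővári–Sós–Turán: let r_1, ..., r_57 be the row sums and z = Σ r_i the total number of 1s. Each pair of columns can share at most one row with both entries 1 (else a 2×2 all-ones block appears), so Σ_i C(r_i, 2) ≤ C(97, 2) = 4656. By convexity Σ_i C(r_i, 2) ≥ 57·C(z/57, 2) = z(z − 57)/(2·57), giving z² − 57z − 57·97·96 ≤ 0 and hence z ≤ (1/2)[57 + √(3249 + 4·530784)] = (1/2)[57 + √2126385] ≈ (1/2)(57 + 1458.2129) = 757.6065.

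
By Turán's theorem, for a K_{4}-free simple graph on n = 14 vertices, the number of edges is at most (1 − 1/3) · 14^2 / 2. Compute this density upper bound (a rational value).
Turán density bound = (2/3) · 14^2/2 = 196/3 ≈ 65.3333

Turán's theorem: ex(n, K_{r+1}) is achieved by the complete r-partite Turán graph T(n, r) with parts as balanced as possible, and is at most (1 − 1/r) · n^2/2. For r = 3, n = 14: the density bound is (2/3) · 196/2 = 196/3 ≈ 65.3333. The integer-valued extremum is e(T(14, 3)) = 65, which is strictly less than the density bound 196/3 since 3 ∤ 14 (the parts of T(14, 3) cannot all be equal).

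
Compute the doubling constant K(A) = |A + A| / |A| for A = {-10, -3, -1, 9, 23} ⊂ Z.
K = |A + A| / |A| = 15/5 = 3

Enumerate A + A = {a + b : a, b ∈ A}. With |A| = 5, there are |A|^2 = 25 ordered sum pairs; collecting distinct values, A + A = {-20, -13, -11, -6, -4, -2, -1, 6, 8, 13, 18, 20, 22, 32, 46}, so |A + A| = 15. Thus K = 15/5 = 3. For comparison, the minimum possible |A + A| over all 5-element sets is 2·5 − 1 = 9 (so min K = 9/5), attained only by arithmetic progressions.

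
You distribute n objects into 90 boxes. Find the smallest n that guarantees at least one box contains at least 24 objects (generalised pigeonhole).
n = (24 − 1)·90 + 1 = 2071

By the generalised pigeonhole principle, to guarantee some box contains ≥ r objects we need more than (r − 1) · k objects total. Threshold: n = (r − 1) · k + 1. With r = 24 and k = 90: n = 23 · 90 + 1 = 2070 + 1 = 2071. For n = 2070 = 23 · 90, we can put exactly 23 objects in every box, avoiding 24 in any single one — so 2071 is tight.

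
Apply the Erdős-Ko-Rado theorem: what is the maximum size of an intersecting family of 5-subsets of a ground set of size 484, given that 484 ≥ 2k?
max |F| = C(483, 4) = 2239593720

Erdős-Ko-Rado (1961): when n ≥ 2k, max |F| = C(n−1, k−1). The bound is attained by the star {A : i ∈ A} for any fixed i ∈ [n]. Here C(484−1, 5−1) = C(483, 4) = 2239593720.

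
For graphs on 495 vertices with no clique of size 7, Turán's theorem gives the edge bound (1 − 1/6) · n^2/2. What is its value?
Turán density bound = (5/6) · 495^2/2 = 408375/4 ≈ 102093.75

Turán's theorem: ex(n, K_{r+1}) is achieved by the complete r-partite Turán graph T(n, r) with parts as balanced as possible, and is at most (1 − 1/r) · n^2/2. For r = 6, n = 495: the density bound is (5/6) · 245025/2 = 408375/4 ≈ 102093.75. The integer-valued extremum is e(T(495, 6)) = 102093, which is strictly less than the density bound 408375/4 since 6 ∤ 495 (the parts of T(495, 6) cannot all be equal).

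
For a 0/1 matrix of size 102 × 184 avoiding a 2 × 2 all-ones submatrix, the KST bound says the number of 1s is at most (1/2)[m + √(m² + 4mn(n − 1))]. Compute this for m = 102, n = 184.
z(102, 184; 2, 2) ≤ (1/2)[102 + √(102² + 4·102·184·183)] = (1/2)[102 + √13748580] = 1904.9539

Kővári–Sós–Turán: let r_1, ..., r_102 be the row sums and z = Σ r_i the total number of 1s. Each pair of columns can share at most one row with both entries 1 (else a 2×2 all-ones block appears), so Σ_i C(r_i, 2) ≤ C(184, 2) = 16836. By convexity Σ_i C(r_i, 2) ≥ 102·C(z/102, 2) = z(z − 102)/(2·102), giving z² − 102z − 102·184·183 ≤ 0 and hence z ≤ (1/2)[102 + √(10404 + 4·3434544)] = (1/2)[102 + √13748580] ≈ (1/2)(102 + 3707.9078) = 1904.9539.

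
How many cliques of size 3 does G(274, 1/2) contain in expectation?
E[# K_3] = C(274, 3) · (1/2)^C(3, 2) = 3391024 / 2^3 = 423878

For each 3-subset S of vertices (there are C(274, 3) = 3391024 such S), let X_S = 1 if S induces a K_3 (all C(3, 2) = 3 edges present). Then P(X_S = 1) = (1/2)^3 = 1/8. By linearity of expectation, E[# K_3] = C(274, 3) · (1/2)^3 = 3391024 / 8 = 423878.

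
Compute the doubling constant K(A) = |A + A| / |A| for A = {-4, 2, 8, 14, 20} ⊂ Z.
K = |A + A| / |A| = 9/5

Enumerate A + A = {a + b : a, b ∈ A}. With |A| = 5, there are |A|^2 = 25 ordered sum pairs; collecting distinct values, A + A = {-8, -2, 4, 10, 16, 22, 28, 34, 40}, so |A + A| = 9. Thus K = 9/5. Here |A + A| = 2|A| − 1 = 9, the minimum possible — so K = 9/5 is minimal, which holds iff A is an arithmetic progression.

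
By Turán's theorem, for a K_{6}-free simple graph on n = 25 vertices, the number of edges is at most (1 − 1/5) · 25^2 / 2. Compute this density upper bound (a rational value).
Turán density bound = (4/5) · 25^2/2 = 250

Turán's theorem: ex(n, K_{r+1}) is achieved by the complete r-partite Turán graph T(n, r) with parts as balanced as possible, and is at most (1 − 1/r) · n^2/2. For r = 5, n = 25: the density bound is (4/5) · 625/2 = 250. Since 5 ∣ 25, the Turán graph T(25, 5) has parts of equal size 5, and its edge count e(T(25, 5)) = 250 attains the density bound exactly.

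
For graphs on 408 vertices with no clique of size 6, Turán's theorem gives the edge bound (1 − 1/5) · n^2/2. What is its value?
Turán density bound = (4/5) · 408^2/2 = 332928/5 ≈ 66585.6

Turán's theorem: ex(n, K_{r+1}) is achieved by the complete r-partite Turán graph T(n, r) with parts as balanced as possible, and is at most (1 − 1/r) · n^2/2. For r = 5, n = 408: the density bound is (4/5) · 166464/2 = 332928/5 ≈ 66585.6. The integer-valued extremum is e(T(408, 5)) = 66585, which is strictly less than the density bound 332928/5 since 5 ∤ 408 (the parts of T(408, 5) cannot all be equal).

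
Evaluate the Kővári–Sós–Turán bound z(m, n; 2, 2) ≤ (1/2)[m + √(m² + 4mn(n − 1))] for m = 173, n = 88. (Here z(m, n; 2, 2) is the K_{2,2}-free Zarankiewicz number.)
z(173, 88; 2, 2) ≤ (1/2)[173 + √(173² + 4·173·88·87)] = (1/2)[173 + √5327881] = 1240.6102

Kővári–Sós–Turán: let r_1, ..., r_173 be the row sums and z = Σ r_i the total number of 1s. Each pair of columns can share at most one row with both entries 1 (else a 2×2 all-ones block appears), so Σ_i C(r_i, 2) ≤ C(88, 2) = 3828. By convexity Σ_i C(r_i, 2) ≥ 173·C(z/173, 2) = z(z − 173)/(2·173), giving z² − 173z − 173·88·87 ≤ 0 and hence z ≤ (1/2)[173 + √(29929 + 4·1324488)] = (1/2)[173 + √5327881] ≈ (1/2)(173 + 2308.2203) = 1240.6102.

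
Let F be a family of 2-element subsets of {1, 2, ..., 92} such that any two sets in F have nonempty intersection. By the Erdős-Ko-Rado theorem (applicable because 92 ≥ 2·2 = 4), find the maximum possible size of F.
max |F| = C(91, 1) = 91

The Erdős-Ko-Rado theorem states: for n ≥ 2k, an intersecting family of k-subsets of an n-element set has size at most C(n − 1, k − 1), with equality for 'star' families {A ⊆ [n] : |A| = k, i ∈ A} (fix an element i). For n = 92, k = 2: C(91, 1) = 91.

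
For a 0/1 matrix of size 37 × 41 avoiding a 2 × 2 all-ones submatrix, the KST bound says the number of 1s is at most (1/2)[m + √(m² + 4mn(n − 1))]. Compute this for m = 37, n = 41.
z(37, 41; 2, 2) ≤ (1/2)[37 + √(37² + 4·37·41·40)] = (1/2)[37 + √244089] = 265.5268

Kővári–Sós–Turán: let r_1, ..., r_37 be the row sums and z = Σ r_i the total number of 1s. Each pair of columns can share at most one row with both entries 1 (else a 2×2 all-ones block appears), so Σ_i C(r_i, 2) ≤ C(41, 2) = 820. By convexity Σ_i C(r_i, 2) ≥ 37·C(z/37, 2) = z(z − 37)/(2·37), giving z² − 37z − 37·41·40 ≤ 0 and hence z ≤ (1/2)[37 + √(1369 + 4·60680)] = (1/2)[37 + √244089] ≈ (1/2)(37 + 494.0536) = 265.5268.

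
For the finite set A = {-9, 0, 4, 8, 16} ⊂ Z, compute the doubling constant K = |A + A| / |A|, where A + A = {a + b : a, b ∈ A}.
K = |A + A| / |A| = 13/5

Enumerate A + A = {a + b : a, b ∈ A}. With |A| = 5, there are |A|^2 = 25 ordered sum pairs; collecting distinct values, A + A = {-18, -9, -5, -1, 0, 4, 7, 8, 12, 16, 20, 24, 32}, so |A + A| = 13. Thus K = 13/5. For comparison, the minimum possible |A + A| over all 5-element sets is 2·5 − 1 = 9 (so min K = 9/5), attained only by arithmetic progressions.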